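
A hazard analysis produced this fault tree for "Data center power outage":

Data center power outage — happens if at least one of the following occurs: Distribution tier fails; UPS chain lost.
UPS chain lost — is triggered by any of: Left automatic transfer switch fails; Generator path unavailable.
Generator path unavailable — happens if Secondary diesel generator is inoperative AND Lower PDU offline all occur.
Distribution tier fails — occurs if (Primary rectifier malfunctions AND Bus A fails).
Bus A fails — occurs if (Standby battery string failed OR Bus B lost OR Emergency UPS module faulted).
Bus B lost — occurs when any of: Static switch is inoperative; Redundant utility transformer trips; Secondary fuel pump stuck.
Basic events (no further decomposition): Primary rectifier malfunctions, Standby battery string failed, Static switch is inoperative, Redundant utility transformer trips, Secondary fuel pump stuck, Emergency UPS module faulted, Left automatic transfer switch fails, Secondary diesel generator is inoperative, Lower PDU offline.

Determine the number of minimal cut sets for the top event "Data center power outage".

Bus B lost [OR]: union of children's cut sets → 3 cut set(s).
Bus A fails [OR]: union of children's cut sets → 5 cut set(s).
Distribution tier fails [AND]: one cut set from each child combined → 1 × 5 = 5 cut set(s).
Generator path unavailable [AND]: one cut set from each child combined → 1 × 1 = 1 cut set(s).
UPS chain lost [OR]: union of children's cut sets → 2 cut set(s).
Data center power outage [OR]: union of children's cut sets → 7 cut set(s).
Minimal cut sets: {Primary rectifier malfunctions, Standby battery string failed}; {Primary rectifier malfunctions, Static switch is inoperative}; {Primary rectifier malfunctions, Redundant utility transformer trips}; {Primary rectifier malfunctions, Secondary fuel pump stuck}; {Emergency UPS module faulted, Primary rectifier malfunctions}; {Left automatic transfer switch fails}; {Lower PDU offline, Secondary diesel generator is inoperative}.

7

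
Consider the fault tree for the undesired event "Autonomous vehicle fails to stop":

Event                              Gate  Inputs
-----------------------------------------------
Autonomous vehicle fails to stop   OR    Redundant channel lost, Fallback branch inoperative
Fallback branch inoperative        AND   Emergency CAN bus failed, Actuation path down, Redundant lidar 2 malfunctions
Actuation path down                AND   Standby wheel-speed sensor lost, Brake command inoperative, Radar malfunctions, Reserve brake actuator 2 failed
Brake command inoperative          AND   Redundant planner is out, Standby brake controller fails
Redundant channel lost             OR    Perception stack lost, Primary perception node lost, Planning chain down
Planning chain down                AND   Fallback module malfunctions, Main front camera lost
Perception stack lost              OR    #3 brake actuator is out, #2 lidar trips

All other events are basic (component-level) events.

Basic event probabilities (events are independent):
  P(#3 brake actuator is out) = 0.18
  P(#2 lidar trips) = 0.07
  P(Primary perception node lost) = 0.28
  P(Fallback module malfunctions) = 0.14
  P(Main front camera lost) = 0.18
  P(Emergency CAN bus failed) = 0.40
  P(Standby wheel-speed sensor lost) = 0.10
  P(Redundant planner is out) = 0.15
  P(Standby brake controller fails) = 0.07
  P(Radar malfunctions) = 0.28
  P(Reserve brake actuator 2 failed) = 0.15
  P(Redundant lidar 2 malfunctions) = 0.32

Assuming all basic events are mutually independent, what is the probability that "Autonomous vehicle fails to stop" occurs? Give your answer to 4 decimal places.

P(Perception stack lost) [OR] = 1 − (1−0.18) × (1−0.07) = 0.237400
P(Planning chain down) [AND] = 0.14 × 0.18 = 0.025200
P(Redundant channel lost) [OR] = 1 − (1−0.237400) × (1−0.28) × (1−0.025200) = 0.464765
P(Brake command inoperative) [AND] = 0.15 × 0.07 = 0.010500
P(Actuation path down) [AND] = 0.10 × 0.010500 × 0.28 × 0.15 = 0.000044
P(Fallback branch inoperative) [AND] = 0.40 × 0.000044 × 0.32 = 0.000006
P(Autonomous vehicle fails to stop) [OR] = 1 − (1−0.464765) × (1−0.000006) = 0.464768
Rounded to 4 decimal places: P(Autonomous vehicle fails to stop) ≈ 0.4648.

0.4648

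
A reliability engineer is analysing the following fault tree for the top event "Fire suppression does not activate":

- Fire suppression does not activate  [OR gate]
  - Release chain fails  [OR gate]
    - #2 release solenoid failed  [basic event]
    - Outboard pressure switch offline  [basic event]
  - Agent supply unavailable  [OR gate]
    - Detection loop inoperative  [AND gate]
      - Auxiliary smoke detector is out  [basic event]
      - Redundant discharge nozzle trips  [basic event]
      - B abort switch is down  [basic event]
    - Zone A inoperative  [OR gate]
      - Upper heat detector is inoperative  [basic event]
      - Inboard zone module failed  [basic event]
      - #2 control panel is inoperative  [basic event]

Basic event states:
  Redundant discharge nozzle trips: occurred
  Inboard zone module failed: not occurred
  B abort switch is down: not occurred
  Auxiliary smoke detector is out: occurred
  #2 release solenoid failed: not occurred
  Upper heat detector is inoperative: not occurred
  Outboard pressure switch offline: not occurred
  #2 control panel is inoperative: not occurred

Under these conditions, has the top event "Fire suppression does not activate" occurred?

No

Release chain fails [OR]: #2 release solenoid failed=not, Outboard pressure switch offline=not → no input occurs → does not occur.
Detection loop inoperative [AND]: Auxiliary smoke detector is out=occurs, Redundant discharge nozzle trips=occurs, B abort switch is down=not → not all inputs occur → does not occur.
Zone A inoperative [OR]: Upper heat detector is inoperative=not, Inboard zone module failed=not, #2 control panel is inoperative=not → no input occurs → does not occur.
Agent supply unavailable [OR]: Detection loop inoperative=not, Zone A inoperative=not → no input occurs → does not occur.
Fire suppression does not activate [OR]: Release chain fails=not, Agent supply unavailable=not → no input occurs → does not occur.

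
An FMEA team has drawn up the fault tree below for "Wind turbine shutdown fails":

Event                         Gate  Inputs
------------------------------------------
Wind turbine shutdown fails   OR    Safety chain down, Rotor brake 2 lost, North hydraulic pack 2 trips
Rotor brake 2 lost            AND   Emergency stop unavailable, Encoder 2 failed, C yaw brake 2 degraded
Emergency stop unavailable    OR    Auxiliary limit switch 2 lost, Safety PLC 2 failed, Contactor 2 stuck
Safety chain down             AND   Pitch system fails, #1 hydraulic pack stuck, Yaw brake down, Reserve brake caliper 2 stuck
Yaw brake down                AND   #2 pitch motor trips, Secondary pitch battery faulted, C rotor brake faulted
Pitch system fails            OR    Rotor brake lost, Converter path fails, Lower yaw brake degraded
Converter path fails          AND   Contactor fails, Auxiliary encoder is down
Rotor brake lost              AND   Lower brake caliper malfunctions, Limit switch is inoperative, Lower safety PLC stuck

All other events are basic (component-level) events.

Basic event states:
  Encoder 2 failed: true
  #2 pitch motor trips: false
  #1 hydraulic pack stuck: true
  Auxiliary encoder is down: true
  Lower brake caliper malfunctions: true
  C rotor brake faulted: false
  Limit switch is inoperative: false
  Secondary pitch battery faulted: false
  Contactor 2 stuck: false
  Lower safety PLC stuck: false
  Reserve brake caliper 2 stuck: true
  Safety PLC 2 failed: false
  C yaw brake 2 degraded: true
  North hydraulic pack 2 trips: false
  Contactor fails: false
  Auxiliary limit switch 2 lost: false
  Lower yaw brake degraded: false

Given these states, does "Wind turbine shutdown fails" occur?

Rotor brake lost [AND]: Lower brake caliper malfunctions=occurs, Limit switch is inoperative=not, Lower safety PLC stuck=not → not all inputs occur → does not occur.
Converter path fails [AND]: Contactor fails=not, Auxiliary encoder is down=occurs → not all inputs occur → does not occur.
Pitch system fails [OR]: Rotor brake lost=not, Converter path fails=not, Lower yaw brake degraded=not → no input occurs → does not occur.
Yaw brake down [AND]: #2 pitch motor trips=not, Secondary pitch battery faulted=not, C rotor brake faulted=not → not all inputs occur → does not occur.
Safety chain down [AND]: Pitch system fails=not, #1 hydraulic pack stuck=occurs, Yaw brake down=not, Reserve brake caliper 2 stuck=occurs → not all inputs occur → does not occur.
Emergency stop unavailable [OR]: Auxiliary limit switch 2 lost=not, Safety PLC 2 failed=not, Contactor 2 stuck=not → no input occurs → does not occur.
Rotor brake 2 lost [AND]: Emergency stop unavailable=not, Encoder 2 failed=occurs, C yaw brake 2 degraded=occurs → not all inputs occur → does not occur.
Wind turbine shutdown fails [OR]: Safety chain down=not, Rotor brake 2 lost=not, North hydraulic pack 2 trips=not → no input occurs → does not occur.

No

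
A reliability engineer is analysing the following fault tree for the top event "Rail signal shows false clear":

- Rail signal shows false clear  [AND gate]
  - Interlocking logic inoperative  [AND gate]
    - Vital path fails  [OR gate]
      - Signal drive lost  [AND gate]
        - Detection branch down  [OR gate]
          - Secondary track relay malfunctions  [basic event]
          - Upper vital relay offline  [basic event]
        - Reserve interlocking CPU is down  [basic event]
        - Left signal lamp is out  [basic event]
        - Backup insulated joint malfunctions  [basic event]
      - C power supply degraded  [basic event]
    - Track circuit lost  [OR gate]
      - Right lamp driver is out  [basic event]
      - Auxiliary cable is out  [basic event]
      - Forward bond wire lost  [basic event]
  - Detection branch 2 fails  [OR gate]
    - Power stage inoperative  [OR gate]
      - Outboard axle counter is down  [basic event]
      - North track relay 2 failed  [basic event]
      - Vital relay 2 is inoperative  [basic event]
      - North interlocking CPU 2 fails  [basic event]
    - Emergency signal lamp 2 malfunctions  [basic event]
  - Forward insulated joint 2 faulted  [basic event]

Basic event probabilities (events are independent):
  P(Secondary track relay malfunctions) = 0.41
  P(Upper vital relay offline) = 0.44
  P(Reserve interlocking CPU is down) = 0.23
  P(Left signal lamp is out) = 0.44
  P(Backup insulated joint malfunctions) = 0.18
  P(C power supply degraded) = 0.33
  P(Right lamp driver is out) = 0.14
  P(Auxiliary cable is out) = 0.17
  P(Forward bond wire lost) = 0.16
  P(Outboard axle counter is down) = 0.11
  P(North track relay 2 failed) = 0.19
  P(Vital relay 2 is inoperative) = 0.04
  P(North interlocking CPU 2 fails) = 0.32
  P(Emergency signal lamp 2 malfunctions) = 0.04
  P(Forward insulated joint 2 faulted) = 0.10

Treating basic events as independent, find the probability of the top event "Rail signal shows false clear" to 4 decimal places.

P(Detection branch down) [OR] = 1 − (1−0.41) × (1−0.44) = 0.669600
P(Signal drive lost) [AND] = 0.669600 × 0.23 × 0.44 × 0.18 = 0.012197
P(Vital path fails) [OR] = 1 − (1−0.012197) × (1−0.33) = 0.338172
P(Track circuit lost) [OR] = 1 − (1−0.14) × (1−0.17) × (1−0.16) = 0.400408
P(Interlocking logic inoperative) [AND] = 0.338172 × 0.400408 = 0.135407
P(Power stage inoperative) [OR] = 1 − (1−0.11) × (1−0.19) × (1−0.04) × (1−0.32) = 0.529396
P(Detection branch 2 fails) [OR] = 1 − (1−0.529396) × (1−0.04) = 0.548220
P(Rail signal shows false clear) [AND] = 0.135407 × 0.548220 × 0.10 = 0.007423
Rounded to 4 decimal places: P(Rail signal shows false clear) ≈ 0.0074.

0.0074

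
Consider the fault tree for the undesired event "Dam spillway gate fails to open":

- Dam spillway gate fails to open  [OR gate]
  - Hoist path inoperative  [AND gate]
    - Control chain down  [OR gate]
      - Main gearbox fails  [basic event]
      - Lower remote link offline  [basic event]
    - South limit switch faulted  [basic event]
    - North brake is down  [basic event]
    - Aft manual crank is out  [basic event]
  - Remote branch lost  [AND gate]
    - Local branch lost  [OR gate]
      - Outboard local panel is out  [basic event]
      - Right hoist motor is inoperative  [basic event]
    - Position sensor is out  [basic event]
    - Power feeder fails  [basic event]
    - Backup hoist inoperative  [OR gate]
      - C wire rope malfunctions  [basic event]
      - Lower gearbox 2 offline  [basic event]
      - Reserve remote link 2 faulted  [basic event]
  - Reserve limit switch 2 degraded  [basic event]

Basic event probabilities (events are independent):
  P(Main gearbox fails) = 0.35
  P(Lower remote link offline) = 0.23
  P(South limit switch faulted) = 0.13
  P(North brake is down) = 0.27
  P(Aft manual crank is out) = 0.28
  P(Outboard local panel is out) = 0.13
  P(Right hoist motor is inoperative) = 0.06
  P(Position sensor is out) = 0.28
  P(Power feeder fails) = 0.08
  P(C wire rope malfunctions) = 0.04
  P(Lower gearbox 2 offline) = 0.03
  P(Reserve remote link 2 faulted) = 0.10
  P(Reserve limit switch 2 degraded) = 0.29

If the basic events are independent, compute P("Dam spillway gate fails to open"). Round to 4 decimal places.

0.2940

P(Control chain down) [OR] = 1 − (1−0.35) × (1−0.23) = 0.499500
P(Hoist path inoperative) [AND] = 0.499500 × 0.13 × 0.27 × 0.28 = 0.004909
P(Local branch lost) [OR] = 1 − (1−0.13) × (1−0.06) = 0.182200
P(Backup hoist inoperative) [OR] = 1 − (1−0.04) × (1−0.03) × (1−0.10) = 0.161920
P(Remote branch lost) [AND] = 0.182200 × 0.28 × 0.08 × 0.161920 = 0.000661
P(Dam spillway gate fails to open) [OR] = 1 − (1−0.004909) × (1−0.000661) × (1−0.29) = 0.293952
Rounded to 4 decimal places: P(Dam spillway gate fails to open) ≈ 0.2940.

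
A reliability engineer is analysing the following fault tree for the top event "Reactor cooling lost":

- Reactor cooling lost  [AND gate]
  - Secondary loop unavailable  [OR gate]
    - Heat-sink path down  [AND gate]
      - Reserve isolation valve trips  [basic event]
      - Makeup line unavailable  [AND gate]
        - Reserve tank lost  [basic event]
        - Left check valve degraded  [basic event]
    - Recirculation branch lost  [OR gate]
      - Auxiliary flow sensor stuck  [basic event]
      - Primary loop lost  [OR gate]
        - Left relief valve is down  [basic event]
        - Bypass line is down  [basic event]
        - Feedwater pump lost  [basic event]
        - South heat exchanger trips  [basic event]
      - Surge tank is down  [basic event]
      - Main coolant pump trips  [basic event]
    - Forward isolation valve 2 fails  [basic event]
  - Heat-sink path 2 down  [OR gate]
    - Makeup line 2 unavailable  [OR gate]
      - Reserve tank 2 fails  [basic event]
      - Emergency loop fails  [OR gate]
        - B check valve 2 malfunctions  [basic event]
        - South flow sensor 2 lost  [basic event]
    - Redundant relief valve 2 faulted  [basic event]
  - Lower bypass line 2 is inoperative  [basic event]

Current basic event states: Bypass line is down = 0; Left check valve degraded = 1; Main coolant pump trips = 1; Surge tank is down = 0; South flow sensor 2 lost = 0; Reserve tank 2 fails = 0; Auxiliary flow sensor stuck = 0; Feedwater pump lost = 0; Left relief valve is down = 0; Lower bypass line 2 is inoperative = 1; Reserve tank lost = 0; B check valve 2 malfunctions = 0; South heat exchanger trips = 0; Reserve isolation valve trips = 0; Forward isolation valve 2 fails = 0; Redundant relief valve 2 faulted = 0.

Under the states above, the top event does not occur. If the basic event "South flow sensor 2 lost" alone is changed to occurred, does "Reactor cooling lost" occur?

Yes

Counterfactual: set "South flow sensor 2 lost" to occurred.
Makeup line unavailable [AND]: Reserve tank lost=not, Left check valve degraded=occurs → not all inputs occur → does not occur.
Heat-sink path down [AND]: Reserve isolation valve trips=not, Makeup line unavailable=not → not all inputs occur → does not occur.
Primary loop lost [OR]: Left relief valve is down=not, Bypass line is down=not, Feedwater pump lost=not, South heat exchanger trips=not → no input occurs → does not occur.
Recirculation branch lost [OR]: Auxiliary flow sensor stuck=not, Primary loop lost=not, Surge tank is down=not, Main coolant pump trips=occurs → at least one input occurs → occurs.
Secondary loop unavailable [OR]: Heat-sink path down=not, Recirculation branch lost=occurs, Forward isolation valve 2 fails=not → at least one input occurs → occurs.
Emergency loop fails [OR]: B check valve 2 malfunctions=not, South flow sensor 2 lost=occurs → at least one input occurs → occurs.
Makeup line 2 unavailable [OR]: Reserve tank 2 fails=not, Emergency loop fails=occurs → at least one input occurs → occurs.
Heat-sink path 2 down [OR]: Makeup line 2 unavailable=occurs, Redundant relief valve 2 faulted=not → at least one input occurs → occurs.
Reactor cooling lost [AND]: Secondary loop unavailable=occurs, Heat-sink path 2 down=occurs, Lower bypass line 2 is inoperative=occurs → all inputs occur → occurs.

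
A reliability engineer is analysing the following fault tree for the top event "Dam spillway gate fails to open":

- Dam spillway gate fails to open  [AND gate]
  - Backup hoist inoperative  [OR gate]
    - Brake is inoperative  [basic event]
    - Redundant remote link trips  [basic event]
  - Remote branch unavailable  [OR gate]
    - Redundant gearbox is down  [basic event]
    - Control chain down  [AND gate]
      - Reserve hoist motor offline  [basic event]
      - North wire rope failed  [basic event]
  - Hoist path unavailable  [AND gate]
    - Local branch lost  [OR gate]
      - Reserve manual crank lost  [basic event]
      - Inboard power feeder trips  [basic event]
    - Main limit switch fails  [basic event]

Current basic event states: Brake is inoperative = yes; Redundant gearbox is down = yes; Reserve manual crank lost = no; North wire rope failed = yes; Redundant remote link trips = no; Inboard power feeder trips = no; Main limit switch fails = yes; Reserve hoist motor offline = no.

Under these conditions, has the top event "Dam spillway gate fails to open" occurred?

No

Backup hoist inoperative [OR]: Brake is inoperative=occurs, Redundant remote link trips=not → at least one input occurs → occurs.
Control chain down [AND]: Reserve hoist motor offline=not, North wire rope failed=occurs → not all inputs occur → does not occur.
Remote branch unavailable [OR]: Redundant gearbox is down=occurs, Control chain down=not → at least one input occurs → occurs.
Local branch lost [OR]: Reserve manual crank lost=not, Inboard power feeder trips=not → no input occurs → does not occur.
Hoist path unavailable [AND]: Local branch lost=not, Main limit switch fails=occurs → not all inputs occur → does not occur.
Dam spillway gate fails to open [AND]: Backup hoist inoperative=occurs, Remote branch unavailable=occurs, Hoist path unavailable=not → not all inputs occur → does not occur.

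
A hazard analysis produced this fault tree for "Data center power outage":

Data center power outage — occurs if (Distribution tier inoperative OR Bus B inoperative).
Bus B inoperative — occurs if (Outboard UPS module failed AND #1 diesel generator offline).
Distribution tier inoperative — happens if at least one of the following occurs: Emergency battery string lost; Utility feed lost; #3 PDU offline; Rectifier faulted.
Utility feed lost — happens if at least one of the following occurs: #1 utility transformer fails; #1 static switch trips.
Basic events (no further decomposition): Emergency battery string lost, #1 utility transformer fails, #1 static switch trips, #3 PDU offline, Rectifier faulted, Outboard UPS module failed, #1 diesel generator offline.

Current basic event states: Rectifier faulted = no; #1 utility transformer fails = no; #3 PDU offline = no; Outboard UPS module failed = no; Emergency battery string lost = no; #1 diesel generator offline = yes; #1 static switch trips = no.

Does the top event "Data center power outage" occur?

Utility feed lost [OR]: #1 utility transformer fails=not, #1 static switch trips=not → no input occurs → does not occur.
Distribution tier inoperative [OR]: Emergency battery string lost=not, Utility feed lost=not, #3 PDU offline=not, Rectifier faulted=not → no input occurs → does not occur.
Bus B inoperative [AND]: Outboard UPS module failed=not, #1 diesel generator offline=occurs → not all inputs occur → does not occur.
Data center power outage [OR]: Distribution tier inoperative=not, Bus B inoperative=not → no input occurs → does not occur.

No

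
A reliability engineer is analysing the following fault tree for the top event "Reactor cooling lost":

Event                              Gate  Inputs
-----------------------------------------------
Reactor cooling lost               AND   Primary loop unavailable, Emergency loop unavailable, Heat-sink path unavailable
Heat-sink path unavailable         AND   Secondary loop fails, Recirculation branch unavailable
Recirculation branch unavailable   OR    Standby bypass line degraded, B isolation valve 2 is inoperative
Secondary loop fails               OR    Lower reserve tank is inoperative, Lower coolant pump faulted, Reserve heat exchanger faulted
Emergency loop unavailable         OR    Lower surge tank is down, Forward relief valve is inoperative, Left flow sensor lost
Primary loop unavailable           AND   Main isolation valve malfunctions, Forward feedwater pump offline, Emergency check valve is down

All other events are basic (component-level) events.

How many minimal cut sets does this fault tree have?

Primary loop unavailable [AND]: one cut set from each child combined → 1 × 1 × 1 = 1 cut set(s).
Emergency loop unavailable [OR]: union of children's cut sets → 3 cut set(s).
Secondary loop fails [OR]: union of children's cut sets → 3 cut set(s).
Recirculation branch unavailable [OR]: union of children's cut sets → 2 cut set(s).
Heat-sink path unavailable [AND]: one cut set from each child combined → 3 × 2 = 6 cut set(s).
Reactor cooling lost [AND]: one cut set from each child combined → 1 × 3 × 6 = 18 cut set(s).

18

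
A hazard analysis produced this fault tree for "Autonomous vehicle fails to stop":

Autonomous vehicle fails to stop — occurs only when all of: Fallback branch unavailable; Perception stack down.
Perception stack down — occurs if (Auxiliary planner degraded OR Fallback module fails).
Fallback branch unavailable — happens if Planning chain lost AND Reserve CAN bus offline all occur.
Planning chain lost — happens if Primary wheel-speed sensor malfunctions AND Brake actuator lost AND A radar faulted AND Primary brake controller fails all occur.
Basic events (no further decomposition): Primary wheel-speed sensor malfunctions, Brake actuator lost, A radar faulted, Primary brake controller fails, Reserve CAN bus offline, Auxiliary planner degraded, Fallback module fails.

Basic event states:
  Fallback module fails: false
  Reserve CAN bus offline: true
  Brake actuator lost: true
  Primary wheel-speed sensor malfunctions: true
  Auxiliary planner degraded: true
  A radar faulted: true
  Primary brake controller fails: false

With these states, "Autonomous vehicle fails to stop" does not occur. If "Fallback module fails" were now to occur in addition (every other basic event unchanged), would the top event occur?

Counterfactual: set "Fallback module fails" to occurred.
Planning chain lost [AND]: Primary wheel-speed sensor malfunctions=occurs, Brake actuator lost=occurs, A radar faulted=occurs, Primary brake controller fails=not → not all inputs occur → does not occur.
Fallback branch unavailable [AND]: Planning chain lost=not, Reserve CAN bus offline=occurs → not all inputs occur → does not occur.
Perception stack down [OR]: Auxiliary planner degraded=occurs, Fallback module fails=occurs → at least one input occurs → occurs.
Autonomous vehicle fails to stop [AND]: Fallback branch unavailable=not, Perception stack down=occurs → not all inputs occur → does not occur.

No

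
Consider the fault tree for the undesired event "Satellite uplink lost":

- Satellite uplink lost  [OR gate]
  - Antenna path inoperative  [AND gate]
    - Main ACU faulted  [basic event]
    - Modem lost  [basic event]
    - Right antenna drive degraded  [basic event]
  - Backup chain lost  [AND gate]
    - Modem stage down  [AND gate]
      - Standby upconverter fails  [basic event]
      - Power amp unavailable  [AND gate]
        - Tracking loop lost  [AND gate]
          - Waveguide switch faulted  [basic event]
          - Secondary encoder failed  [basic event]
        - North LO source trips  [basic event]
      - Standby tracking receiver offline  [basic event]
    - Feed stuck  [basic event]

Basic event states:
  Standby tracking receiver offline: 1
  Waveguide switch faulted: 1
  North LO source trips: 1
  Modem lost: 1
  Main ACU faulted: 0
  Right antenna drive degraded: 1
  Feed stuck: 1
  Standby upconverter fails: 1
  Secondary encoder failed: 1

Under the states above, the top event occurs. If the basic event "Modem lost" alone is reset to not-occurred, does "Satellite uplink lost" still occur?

Yes

Counterfactual: set "Modem lost" to not occurred.
Antenna path inoperative [AND]: Main ACU faulted=not, Modem lost=not, Right antenna drive degraded=occurs → not all inputs occur → does not occur.
Tracking loop lost [AND]: Waveguide switch faulted=occurs, Secondary encoder failed=occurs → all inputs occur → occurs.
Power amp unavailable [AND]: Tracking loop lost=occurs, North LO source trips=occurs → all inputs occur → occurs.
Modem stage down [AND]: Standby upconverter fails=occurs, Power amp unavailable=occurs, Standby tracking receiver offline=occurs → all inputs occur → occurs.
Backup chain lost [AND]: Modem stage down=occurs, Feed stuck=occurs → all inputs occur → occurs.
Satellite uplink lost [OR]: Antenna path inoperative=not, Backup chain lost=occurs → at least one input occurs → occurs.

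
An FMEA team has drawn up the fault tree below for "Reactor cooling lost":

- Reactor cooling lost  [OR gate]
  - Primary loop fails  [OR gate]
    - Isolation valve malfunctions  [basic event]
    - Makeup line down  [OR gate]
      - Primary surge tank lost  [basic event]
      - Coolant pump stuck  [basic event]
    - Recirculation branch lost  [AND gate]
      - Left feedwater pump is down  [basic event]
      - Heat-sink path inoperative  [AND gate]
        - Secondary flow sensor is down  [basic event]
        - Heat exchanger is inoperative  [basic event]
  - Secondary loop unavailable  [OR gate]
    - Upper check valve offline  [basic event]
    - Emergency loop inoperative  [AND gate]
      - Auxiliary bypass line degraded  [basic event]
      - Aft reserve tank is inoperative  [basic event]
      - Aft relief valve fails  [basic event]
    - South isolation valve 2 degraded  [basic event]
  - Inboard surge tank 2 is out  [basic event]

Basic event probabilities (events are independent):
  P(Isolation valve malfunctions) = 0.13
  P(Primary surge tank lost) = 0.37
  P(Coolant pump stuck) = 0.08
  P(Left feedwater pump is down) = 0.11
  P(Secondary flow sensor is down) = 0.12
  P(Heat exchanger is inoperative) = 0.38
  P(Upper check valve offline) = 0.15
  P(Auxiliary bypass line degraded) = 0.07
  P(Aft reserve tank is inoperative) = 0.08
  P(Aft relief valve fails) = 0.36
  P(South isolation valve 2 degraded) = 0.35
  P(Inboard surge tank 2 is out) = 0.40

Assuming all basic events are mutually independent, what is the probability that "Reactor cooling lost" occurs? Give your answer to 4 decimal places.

P(Makeup line down) [OR] = 1 − (1−0.37) × (1−0.08) = 0.420400
P(Heat-sink path inoperative) [AND] = 0.12 × 0.38 = 0.045600
P(Recirculation branch lost) [AND] = 0.11 × 0.045600 = 0.005016
P(Primary loop fails) [OR] = 1 − (1−0.13) × (1−0.420400) × (1−0.005016) = 0.498277
P(Emergency loop inoperative) [AND] = 0.07 × 0.08 × 0.36 = 0.002016
P(Secondary loop unavailable) [OR] = 1 − (1−0.15) × (1−0.002016) × (1−0.35) = 0.448614
P(Reactor cooling lost) [OR] = 1 − (1−0.498277) × (1−0.448614) × (1−0.40) = 0.834014
Rounded to 4 decimal places: P(Reactor cooling lost) ≈ 0.8340.

0.8340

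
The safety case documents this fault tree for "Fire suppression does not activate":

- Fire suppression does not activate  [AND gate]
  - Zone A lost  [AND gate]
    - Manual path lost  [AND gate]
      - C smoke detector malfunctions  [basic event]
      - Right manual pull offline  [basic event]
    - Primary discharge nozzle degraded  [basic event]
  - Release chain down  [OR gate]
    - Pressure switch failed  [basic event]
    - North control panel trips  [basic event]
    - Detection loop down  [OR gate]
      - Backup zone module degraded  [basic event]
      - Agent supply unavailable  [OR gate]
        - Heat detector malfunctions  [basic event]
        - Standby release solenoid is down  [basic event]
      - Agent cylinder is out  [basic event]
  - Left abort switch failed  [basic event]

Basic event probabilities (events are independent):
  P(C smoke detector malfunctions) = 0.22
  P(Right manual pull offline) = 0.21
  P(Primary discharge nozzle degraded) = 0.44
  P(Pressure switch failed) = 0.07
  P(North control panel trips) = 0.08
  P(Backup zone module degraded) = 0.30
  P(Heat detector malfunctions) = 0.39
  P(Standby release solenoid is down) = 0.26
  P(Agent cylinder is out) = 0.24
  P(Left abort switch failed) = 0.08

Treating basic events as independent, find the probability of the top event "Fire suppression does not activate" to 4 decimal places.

0.0013

P(Manual path lost) [AND] = 0.22 × 0.21 = 0.046200
P(Zone A lost) [AND] = 0.046200 × 0.44 = 0.020328
P(Agent supply unavailable) [OR] = 1 − (1−0.39) × (1−0.26) = 0.548600
P(Detection loop down) [OR] = 1 − (1−0.30) × (1−0.548600) × (1−0.24) = 0.759855
P(Release chain down) [OR] = 1 − (1−0.07) × (1−0.08) × (1−0.759855) = 0.794532
P(Fire suppression does not activate) [AND] = 0.020328 × 0.794532 × 0.08 = 0.001292
Rounded to 4 decimal places: P(Fire suppression does not activate) ≈ 0.0013.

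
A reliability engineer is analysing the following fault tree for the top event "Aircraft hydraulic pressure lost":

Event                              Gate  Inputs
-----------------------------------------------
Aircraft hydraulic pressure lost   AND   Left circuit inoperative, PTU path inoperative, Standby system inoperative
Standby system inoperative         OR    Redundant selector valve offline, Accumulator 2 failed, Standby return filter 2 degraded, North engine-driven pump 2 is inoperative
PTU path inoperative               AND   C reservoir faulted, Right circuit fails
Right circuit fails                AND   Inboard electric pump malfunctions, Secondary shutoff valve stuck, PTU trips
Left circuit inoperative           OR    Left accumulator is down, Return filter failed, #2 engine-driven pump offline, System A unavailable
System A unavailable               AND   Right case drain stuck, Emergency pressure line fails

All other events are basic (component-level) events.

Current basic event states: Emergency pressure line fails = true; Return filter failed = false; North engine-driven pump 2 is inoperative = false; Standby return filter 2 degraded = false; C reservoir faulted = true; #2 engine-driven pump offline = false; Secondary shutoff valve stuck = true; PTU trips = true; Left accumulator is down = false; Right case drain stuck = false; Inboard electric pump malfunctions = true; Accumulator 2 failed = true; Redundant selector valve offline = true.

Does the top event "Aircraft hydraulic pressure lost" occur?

System A unavailable [AND]: Right case drain stuck=not, Emergency pressure line fails=occurs → not all inputs occur → does not occur.
Left circuit inoperative [OR]: Left accumulator is down=not, Return filter failed=not, #2 engine-driven pump offline=not, System A unavailable=not → no input occurs → does not occur.
Right circuit fails [AND]: Inboard electric pump malfunctions=occurs, Secondary shutoff valve stuck=occurs, PTU trips=occurs → all inputs occur → occurs.
PTU path inoperative [AND]: C reservoir faulted=occurs, Right circuit fails=occurs → all inputs occur → occurs.
Standby system inoperative [OR]: Redundant selector valve offline=occurs, Accumulator 2 failed=occurs, Standby return filter 2 degraded=not, North engine-driven pump 2 is inoperative=not → at least one input occurs → occurs.
Aircraft hydraulic pressure lost [AND]: Left circuit inoperative=not, PTU path inoperative=occurs, Standby system inoperative=occurs → not all inputs occur → does not occur.

No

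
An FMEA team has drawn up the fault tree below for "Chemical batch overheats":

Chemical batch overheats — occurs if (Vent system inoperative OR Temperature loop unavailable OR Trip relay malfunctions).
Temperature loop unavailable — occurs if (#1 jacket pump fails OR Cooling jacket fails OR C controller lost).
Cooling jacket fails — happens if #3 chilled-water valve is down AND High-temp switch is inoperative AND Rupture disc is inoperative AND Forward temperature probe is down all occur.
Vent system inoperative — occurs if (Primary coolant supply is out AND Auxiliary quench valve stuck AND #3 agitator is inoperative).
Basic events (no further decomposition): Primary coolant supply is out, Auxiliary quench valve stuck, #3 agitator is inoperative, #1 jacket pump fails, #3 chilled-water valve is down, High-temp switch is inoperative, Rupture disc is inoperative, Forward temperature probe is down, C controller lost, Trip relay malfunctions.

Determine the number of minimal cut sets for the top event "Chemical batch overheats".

Vent system inoperative [AND]: one cut set from each child combined → 1 × 1 × 1 = 1 cut set(s).
Cooling jacket fails [AND]: one cut set from each child combined → 1 × 1 × 1 × 1 = 1 cut set(s).
Temperature loop unavailable [OR]: union of children's cut sets → 3 cut set(s).
Chemical batch overheats [OR]: union of children's cut sets → 5 cut set(s).
Minimal cut sets: {#3 agitator is inoperative, Auxiliary quench valve stuck, Primary coolant supply is out}; {#1 jacket pump fails}; {#3 chilled-water valve is down, Forward temperature probe is down, High-temp switch is inoperative, Rupture disc is inoperative}; {C controller lost}; {Trip relay malfunctions}.

5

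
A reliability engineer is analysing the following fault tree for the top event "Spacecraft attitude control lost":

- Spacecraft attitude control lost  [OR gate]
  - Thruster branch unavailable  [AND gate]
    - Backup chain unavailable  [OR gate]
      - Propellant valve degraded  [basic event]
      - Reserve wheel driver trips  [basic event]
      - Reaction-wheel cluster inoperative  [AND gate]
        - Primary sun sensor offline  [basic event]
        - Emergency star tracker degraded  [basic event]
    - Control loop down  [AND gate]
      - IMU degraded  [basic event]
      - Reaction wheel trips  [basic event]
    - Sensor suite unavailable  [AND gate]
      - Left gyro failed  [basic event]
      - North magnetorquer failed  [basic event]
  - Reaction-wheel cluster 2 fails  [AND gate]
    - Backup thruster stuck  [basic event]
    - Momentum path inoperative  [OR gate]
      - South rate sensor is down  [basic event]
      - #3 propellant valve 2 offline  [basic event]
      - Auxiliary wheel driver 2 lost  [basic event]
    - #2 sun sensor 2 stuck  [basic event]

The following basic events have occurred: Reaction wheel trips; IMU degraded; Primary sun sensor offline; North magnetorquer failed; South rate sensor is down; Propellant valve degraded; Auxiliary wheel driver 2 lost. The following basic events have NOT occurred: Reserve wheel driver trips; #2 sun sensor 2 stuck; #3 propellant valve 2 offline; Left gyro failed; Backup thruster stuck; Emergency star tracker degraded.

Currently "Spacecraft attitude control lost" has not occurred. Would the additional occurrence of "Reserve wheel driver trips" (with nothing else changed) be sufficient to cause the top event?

No

Counterfactual: set "Reserve wheel driver trips" to occurred.
Reaction-wheel cluster inoperative [AND]: Primary sun sensor offline=occurs, Emergency star tracker degraded=not → not all inputs occur → does not occur.
Backup chain unavailable [OR]: Propellant valve degraded=occurs, Reserve wheel driver trips=occurs, Reaction-wheel cluster inoperative=not → at least one input occurs → occurs.
Control loop down [AND]: IMU degraded=occurs, Reaction wheel trips=occurs → all inputs occur → occurs.
Sensor suite unavailable [AND]: Left gyro failed=not, North magnetorquer failed=occurs → not all inputs occur → does not occur.
Thruster branch unavailable [AND]: Backup chain unavailable=occurs, Control loop down=occurs, Sensor suite unavailable=not → not all inputs occur → does not occur.
Momentum path inoperative [OR]: South rate sensor is down=occurs, #3 propellant valve 2 offline=not, Auxiliary wheel driver 2 lost=occurs → at least one input occurs → occurs.
Reaction-wheel cluster 2 fails [AND]: Backup thruster stuck=not, Momentum path inoperative=occurs, #2 sun sensor 2 stuck=not → not all inputs occur → does not occur.
Spacecraft attitude control lost [OR]: Thruster branch unavailable=not, Reaction-wheel cluster 2 fails=not → no input occurs → does not occur.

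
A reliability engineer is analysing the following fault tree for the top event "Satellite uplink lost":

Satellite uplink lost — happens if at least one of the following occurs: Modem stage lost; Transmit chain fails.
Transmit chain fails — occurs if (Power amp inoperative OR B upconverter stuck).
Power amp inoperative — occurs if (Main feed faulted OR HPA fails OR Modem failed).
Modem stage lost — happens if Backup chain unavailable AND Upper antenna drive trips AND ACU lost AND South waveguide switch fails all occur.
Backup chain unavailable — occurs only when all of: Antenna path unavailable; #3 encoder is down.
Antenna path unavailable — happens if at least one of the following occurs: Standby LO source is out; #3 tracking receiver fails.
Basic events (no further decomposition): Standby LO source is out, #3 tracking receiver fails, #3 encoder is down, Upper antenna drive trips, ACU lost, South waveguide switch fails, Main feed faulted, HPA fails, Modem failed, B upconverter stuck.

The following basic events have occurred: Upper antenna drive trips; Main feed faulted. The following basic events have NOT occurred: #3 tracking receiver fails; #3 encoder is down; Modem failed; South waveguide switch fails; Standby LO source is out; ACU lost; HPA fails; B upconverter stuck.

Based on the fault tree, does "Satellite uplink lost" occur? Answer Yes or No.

Yes

Antenna path unavailable [OR]: Standby LO source is out=not, #3 tracking receiver fails=not → no input occurs → does not occur.
Backup chain unavailable [AND]: Antenna path unavailable=not, #3 encoder is down=not → not all inputs occur → does not occur.
Modem stage lost [AND]: Backup chain unavailable=not, Upper antenna drive trips=occurs, ACU lost=not, South waveguide switch fails=not → not all inputs occur → does not occur.
Power amp inoperative [OR]: Main feed faulted=occurs, HPA fails=not, Modem failed=not → at least one input occurs → occurs.
Transmit chain fails [OR]: Power amp inoperative=occurs, B upconverter stuck=not → at least one input occurs → occurs.
Satellite uplink lost [OR]: Modem stage lost=not, Transmit chain fails=occurs → at least one input occurs → occurs.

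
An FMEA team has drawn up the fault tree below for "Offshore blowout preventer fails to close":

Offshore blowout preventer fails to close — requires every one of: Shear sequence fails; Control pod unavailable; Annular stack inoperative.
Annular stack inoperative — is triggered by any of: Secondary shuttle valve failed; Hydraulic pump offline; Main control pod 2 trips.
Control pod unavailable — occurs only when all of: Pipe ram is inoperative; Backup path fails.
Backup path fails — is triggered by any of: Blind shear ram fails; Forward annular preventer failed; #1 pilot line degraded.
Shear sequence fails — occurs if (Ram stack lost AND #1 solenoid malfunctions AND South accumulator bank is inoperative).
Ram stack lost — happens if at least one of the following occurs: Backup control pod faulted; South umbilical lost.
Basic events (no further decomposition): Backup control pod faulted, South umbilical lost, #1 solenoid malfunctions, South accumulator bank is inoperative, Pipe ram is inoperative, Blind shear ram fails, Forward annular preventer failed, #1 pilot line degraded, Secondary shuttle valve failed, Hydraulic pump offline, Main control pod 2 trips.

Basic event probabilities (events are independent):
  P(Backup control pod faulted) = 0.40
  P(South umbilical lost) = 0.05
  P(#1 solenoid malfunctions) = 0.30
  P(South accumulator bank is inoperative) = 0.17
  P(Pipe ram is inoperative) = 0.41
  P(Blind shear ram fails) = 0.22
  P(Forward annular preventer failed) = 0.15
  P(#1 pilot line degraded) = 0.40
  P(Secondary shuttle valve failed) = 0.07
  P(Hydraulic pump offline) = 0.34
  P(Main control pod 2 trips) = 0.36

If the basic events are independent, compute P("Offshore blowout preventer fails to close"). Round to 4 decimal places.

P(Ram stack lost) [OR] = 1 − (1−0.40) × (1−0.05) = 0.430000
P(Shear sequence fails) [AND] = 0.430000 × 0.30 × 0.17 = 0.021930
P(Backup path fails) [OR] = 1 − (1−0.22) × (1−0.15) × (1−0.40) = 0.602200
P(Control pod unavailable) [AND] = 0.41 × 0.602200 = 0.246902
P(Annular stack inoperative) [OR] = 1 − (1−0.07) × (1−0.34) × (1−0.36) = 0.607168
P(Offshore blowout preventer fails to close) [AND] = 0.021930 × 0.246902 × 0.607168 = 0.003288
Rounded to 4 decimal places: P(Offshore blowout preventer fails to close) ≈ 0.0033.

0.0033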